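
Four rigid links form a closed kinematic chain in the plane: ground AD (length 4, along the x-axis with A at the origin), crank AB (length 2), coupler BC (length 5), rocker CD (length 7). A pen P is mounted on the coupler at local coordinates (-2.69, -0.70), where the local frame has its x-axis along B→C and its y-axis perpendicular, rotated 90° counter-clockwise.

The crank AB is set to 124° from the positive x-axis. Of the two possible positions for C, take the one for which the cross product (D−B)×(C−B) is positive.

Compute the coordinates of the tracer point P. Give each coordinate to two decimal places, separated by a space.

A=(0,0), D=(4.00,0)
B = A + 2.00·(cos124°, sin124°) = (-1.1184, 1.6581)
|BD| = 5.3802
circle(B,5.00) ∩ circle(D,7.00): a=0.4597, h=4.9788
  candidates: C₊=(0.8533,6.2529) cross=26.787; C₋=(-2.2154,-3.2201) cross=-26.787
  mode + wants cross > 0 → take C=(0.8533,6.2529) (cross=26.787)
ex = (C−B)/|BC| = (0.3943,0.9190); ey = (-0.9190,0.3943)
P = B + -2.69·ex + -0.70·ey = (-1.5359,-1.0900)

-1.54 -1.09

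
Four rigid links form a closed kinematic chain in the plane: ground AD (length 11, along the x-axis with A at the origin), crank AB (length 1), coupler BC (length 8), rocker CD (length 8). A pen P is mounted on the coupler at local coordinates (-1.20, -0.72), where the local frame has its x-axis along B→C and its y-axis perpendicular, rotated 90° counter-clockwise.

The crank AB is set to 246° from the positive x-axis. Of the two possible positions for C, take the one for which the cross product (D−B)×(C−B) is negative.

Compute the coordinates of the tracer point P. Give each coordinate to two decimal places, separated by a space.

-1.79 -0.70

A=(0,0), D=(11.00,0)
B = A + 1.00·(cos246°, sin246°) = (-0.4067, -0.9135)
|BD| = 11.4433
circle(B,8.00) ∩ circle(D,8.00): a=5.7216, h=5.5913
  candidates: C₊=(4.8503,5.1167) cross=63.983; C₋=(5.7430,-6.0303) cross=-63.983
  mode - wants cross < 0 → take C=(5.7430,-6.0303) (cross=-63.983)
ex = (C−B)/|BC| = (0.7687,-0.6396); ey = (0.6396,0.7687)
P = B + -1.20·ex + -0.72·ey = (-1.7897,-0.6995)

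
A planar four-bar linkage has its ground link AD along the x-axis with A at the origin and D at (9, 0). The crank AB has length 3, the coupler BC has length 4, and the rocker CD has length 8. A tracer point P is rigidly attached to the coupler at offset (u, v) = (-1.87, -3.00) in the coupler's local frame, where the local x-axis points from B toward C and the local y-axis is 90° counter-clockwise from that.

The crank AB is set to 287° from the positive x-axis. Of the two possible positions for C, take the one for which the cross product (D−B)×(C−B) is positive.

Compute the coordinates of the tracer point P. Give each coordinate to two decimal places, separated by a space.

3.78 -4.89

A=(0,0), D=(9.00,0)
B = A + 3.00·(cos287°, sin287°) = (0.8771, -2.8689)
|BD| = 8.6146
circle(B,4.00) ∩ circle(D,8.00): a=1.5214, h=3.6994
  candidates: C₊=(1.0796,1.1260) cross=31.869; C₋=(3.5436,-5.8505) cross=-31.869
  mode + wants cross > 0 → take C=(1.0796,1.1260) (cross=31.869)
ex = (C−B)/|BC| = (0.0506,0.9987); ey = (-0.9987,0.0506)
P = B + -1.87·ex + -3.00·ey = (3.7786,-4.8884)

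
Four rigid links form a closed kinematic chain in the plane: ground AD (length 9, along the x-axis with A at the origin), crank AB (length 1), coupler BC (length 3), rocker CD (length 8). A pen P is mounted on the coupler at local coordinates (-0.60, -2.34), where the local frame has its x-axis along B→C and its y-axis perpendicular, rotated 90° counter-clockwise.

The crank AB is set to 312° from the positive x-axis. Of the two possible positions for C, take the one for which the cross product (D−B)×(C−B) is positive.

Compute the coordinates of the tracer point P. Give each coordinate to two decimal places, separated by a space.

2.83 -1.83

A=(0,0), D=(9.00,0)
B = A + 1.00·(cos312°, sin312°) = (0.6691, -0.7431)
|BD| = 8.3639
circle(B,3.00) ∩ circle(D,8.00): a=0.8941, h=2.8637
  candidates: C₊=(1.3052,2.1886) cross=23.952; C₋=(1.8141,-3.5161) cross=-23.952
  mode + wants cross > 0 → take C=(1.3052,2.1886) (cross=23.952)
ex = (C−B)/|BC| = (0.2120,0.9773); ey = (-0.9773,0.2120)
P = B + -0.60·ex + -2.34·ey = (2.8287,-1.8256)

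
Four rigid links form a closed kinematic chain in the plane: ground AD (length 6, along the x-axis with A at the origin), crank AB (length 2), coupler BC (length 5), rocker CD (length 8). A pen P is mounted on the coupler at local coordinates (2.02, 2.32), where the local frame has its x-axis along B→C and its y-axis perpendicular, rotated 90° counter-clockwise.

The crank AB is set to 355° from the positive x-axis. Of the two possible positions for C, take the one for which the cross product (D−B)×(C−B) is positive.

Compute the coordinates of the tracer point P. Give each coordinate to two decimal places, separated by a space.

A=(0,0), D=(6.00,0)
B = A + 2.00·(cos355°, sin355°) = (1.9924, -0.1743)
|BD| = 4.0114
circle(B,5.00) ∩ circle(D,8.00): a=-2.8554, h=4.1044
  candidates: C₊=(-1.0387,3.8022) cross=16.465; C₋=(-0.6820,-4.3990) cross=-16.465
  mode + wants cross > 0 → take C=(-1.0387,3.8022) (cross=16.465)
ex = (C−B)/|BC| = (-0.6062,0.7953); ey = (-0.7953,-0.6062)
P = B + 2.02·ex + 2.32·ey = (-1.0773,0.0258)

-1.08 0.03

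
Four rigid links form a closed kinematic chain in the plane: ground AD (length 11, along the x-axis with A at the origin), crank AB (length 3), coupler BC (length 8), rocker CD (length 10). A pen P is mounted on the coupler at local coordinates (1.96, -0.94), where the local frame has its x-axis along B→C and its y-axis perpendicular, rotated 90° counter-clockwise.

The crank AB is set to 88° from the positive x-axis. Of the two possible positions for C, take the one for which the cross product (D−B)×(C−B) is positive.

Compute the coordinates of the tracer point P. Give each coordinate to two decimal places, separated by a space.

2.17 3.69

A=(0,0), D=(11.00,0)
B = A + 3.00·(cos88°, sin88°) = (0.1047, 2.9982)
|BD| = 11.3003
circle(B,8.00) ∩ circle(D,10.00): a=4.0573, h=6.8948
  candidates: C₊=(5.8459,8.5694) cross=77.914; C₋=(2.1872,-4.7260) cross=-77.914
  mode + wants cross > 0 → take C=(5.8459,8.5694) (cross=77.914)
ex = (C−B)/|BC| = (0.7176,0.6964); ey = (-0.6964,0.7176)
P = B + 1.96·ex + -0.94·ey = (2.1659,3.6885)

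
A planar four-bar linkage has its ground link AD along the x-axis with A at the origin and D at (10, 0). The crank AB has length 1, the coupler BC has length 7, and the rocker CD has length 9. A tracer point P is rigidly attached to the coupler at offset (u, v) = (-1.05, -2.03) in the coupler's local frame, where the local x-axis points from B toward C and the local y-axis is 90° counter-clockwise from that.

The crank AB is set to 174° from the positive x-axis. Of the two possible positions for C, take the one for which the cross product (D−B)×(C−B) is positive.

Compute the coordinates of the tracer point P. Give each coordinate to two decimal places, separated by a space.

0.04 -1.93

A=(0,0), D=(10.00,0)
B = A + 1.00·(cos174°, sin174°) = (-0.9945, 0.1045)
|BD| = 10.9950
circle(B,7.00) ∩ circle(D,9.00): a=4.0423, h=5.7149
  candidates: C₊=(3.1019,5.7807) cross=62.835; C₋=(2.9933,-5.6485) cross=-62.835
  mode + wants cross > 0 → take C=(3.1019,5.7807) (cross=62.835)
ex = (C−B)/|BC| = (0.5852,0.8109); ey = (-0.8109,0.5852)
P = B + -1.05·ex + -2.03·ey = (0.0371,-1.9349)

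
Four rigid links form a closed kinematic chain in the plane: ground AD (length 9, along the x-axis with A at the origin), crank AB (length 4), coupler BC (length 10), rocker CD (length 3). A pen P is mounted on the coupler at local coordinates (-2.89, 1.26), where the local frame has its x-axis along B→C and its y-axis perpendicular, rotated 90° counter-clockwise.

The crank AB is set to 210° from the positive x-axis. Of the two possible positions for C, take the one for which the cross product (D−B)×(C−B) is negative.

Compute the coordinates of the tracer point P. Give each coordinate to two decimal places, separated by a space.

-6.39 -0.83

A=(0,0), D=(9.00,0)
B = A + 4.00·(cos210°, sin210°) = (-3.4641, -2.0000)
|BD| = 12.6235
circle(B,10.00) ∩ circle(D,3.00): a=9.9161, h=1.2923
  candidates: C₊=(6.1221,0.8470) cross=16.313; C₋=(6.5315,-1.7049) cross=-16.313
  mode - wants cross < 0 → take C=(6.5315,-1.7049) (cross=-16.313)
ex = (C−B)/|BC| = (0.9996,0.0295); ey = (-0.0295,0.9996)
P = B + -2.89·ex + 1.26·ey = (-6.3900,-0.8258)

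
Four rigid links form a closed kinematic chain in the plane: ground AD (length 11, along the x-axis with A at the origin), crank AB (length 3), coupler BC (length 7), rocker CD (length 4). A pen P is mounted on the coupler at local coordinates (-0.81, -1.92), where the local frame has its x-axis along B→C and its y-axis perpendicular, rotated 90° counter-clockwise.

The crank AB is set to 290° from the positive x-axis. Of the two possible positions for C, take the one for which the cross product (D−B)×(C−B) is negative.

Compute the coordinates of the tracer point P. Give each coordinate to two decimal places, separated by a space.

0.26 -4.76

A=(0,0), D=(11.00,0)
B = A + 3.00·(cos290°, sin290°) = (1.0261, -2.8191)
|BD| = 10.3647
circle(B,7.00) ∩ circle(D,4.00): a=6.7743, h=1.7632
  candidates: C₊=(7.0654,0.7202) cross=18.276; C₋=(8.0245,-2.6733) cross=-18.276
  mode - wants cross < 0 → take C=(8.0245,-2.6733) (cross=-18.276)
ex = (C−B)/|BC| = (0.9998,0.0208); ey = (-0.0208,0.9998)
P = B + -0.81·ex + -1.92·ey = (0.2562,-4.7555)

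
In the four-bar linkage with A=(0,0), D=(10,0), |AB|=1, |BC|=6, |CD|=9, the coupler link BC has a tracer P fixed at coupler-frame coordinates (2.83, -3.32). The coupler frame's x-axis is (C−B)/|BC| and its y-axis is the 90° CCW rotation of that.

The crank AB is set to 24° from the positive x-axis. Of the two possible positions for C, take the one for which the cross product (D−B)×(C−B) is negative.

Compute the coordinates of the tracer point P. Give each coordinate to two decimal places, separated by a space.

A=(0,0), D=(10.00,0)
B = A + 1.00·(cos24°, sin24°) = (0.9135, 0.4067)
|BD| = 9.0956
circle(B,6.00) ∩ circle(D,9.00): a=2.0740, h=5.6301
  candidates: C₊=(3.2373,5.9385) cross=51.209; C₋=(2.7337,-5.3105) cross=-51.209
  mode - wants cross < 0 → take C=(2.7337,-5.3105) (cross=-51.209)
ex = (C−B)/|BC| = (0.3034,-0.9529); ey = (0.9529,0.3034)
P = B + 2.83·ex + -3.32·ey = (-1.3915,-3.2971)

-1.39 -3.30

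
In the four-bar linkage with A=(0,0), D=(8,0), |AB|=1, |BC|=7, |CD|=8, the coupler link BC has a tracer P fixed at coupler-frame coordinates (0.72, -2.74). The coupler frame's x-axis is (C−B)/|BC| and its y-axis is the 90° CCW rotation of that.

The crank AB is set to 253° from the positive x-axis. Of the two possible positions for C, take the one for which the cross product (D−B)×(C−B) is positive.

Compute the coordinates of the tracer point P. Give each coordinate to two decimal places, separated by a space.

2.52 -1.28

A=(0,0), D=(8.00,0)
B = A + 1.00·(cos253°, sin253°) = (-0.2924, -0.9563)
|BD| = 8.3473
circle(B,7.00) ∩ circle(D,8.00): a=3.2752, h=6.1865
  candidates: C₊=(2.2525,5.5647) cross=51.641; C₋=(3.6700,-6.7269) cross=-51.641
  mode + wants cross > 0 → take C=(2.2525,5.5647) (cross=51.641)
ex = (C−B)/|BC| = (0.3636,0.9316); ey = (-0.9316,0.3636)
P = B + 0.72·ex + -2.74·ey = (2.5219,-1.2817)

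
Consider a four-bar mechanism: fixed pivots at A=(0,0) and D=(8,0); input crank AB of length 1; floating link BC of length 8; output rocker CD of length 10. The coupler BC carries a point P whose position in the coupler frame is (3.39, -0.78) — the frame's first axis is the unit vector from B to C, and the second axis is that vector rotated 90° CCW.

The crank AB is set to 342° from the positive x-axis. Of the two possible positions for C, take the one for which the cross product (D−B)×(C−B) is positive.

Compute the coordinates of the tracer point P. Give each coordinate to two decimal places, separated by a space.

A=(0,0), D=(8.00,0)
B = A + 1.00·(cos342°, sin342°) = (0.9511, -0.3090)
|BD| = 7.0557
circle(B,8.00) ∩ circle(D,10.00): a=0.9767, h=7.9402
  candidates: C₊=(1.5791,7.6663) cross=56.023; C₋=(2.2746,-8.1988) cross=-56.023
  mode + wants cross > 0 → take C=(1.5791,7.6663) (cross=56.023)
ex = (C−B)/|BC| = (0.0785,0.9969); ey = (-0.9969,0.0785)
P = B + 3.39·ex + -0.78·ey = (1.9948,3.0093)

1.99 3.01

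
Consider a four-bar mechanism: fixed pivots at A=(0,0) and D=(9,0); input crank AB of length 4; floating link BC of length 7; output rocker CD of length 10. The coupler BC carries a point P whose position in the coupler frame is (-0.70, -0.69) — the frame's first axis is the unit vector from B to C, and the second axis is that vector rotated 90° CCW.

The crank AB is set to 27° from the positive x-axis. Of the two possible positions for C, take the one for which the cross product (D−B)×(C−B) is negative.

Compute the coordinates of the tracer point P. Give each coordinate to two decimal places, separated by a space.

3.34 2.77

A=(0,0), D=(9.00,0)
B = A + 4.00·(cos27°, sin27°) = (3.5640, 1.8160)
|BD| = 5.7313
circle(B,7.00) ∩ circle(D,10.00): a=-1.5836, h=6.8185
  candidates: C₊=(4.2224,8.7849) cross=39.079; C₋=(-0.0985,-4.1495) cross=-39.079
  mode - wants cross < 0 → take C=(-0.0985,-4.1495) (cross=-39.079)
ex = (C−B)/|BC| = (-0.5232,-0.8522); ey = (0.8522,-0.5232)
P = B + -0.70·ex + -0.69·ey = (3.3423,2.7735)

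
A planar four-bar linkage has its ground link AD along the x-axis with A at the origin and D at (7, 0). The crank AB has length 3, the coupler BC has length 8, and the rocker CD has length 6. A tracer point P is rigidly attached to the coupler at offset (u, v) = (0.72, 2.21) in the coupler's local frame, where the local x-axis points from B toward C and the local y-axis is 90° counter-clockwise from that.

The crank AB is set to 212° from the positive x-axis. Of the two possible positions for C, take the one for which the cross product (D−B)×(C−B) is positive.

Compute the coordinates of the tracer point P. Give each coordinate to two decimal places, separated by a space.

A=(0,0), D=(7.00,0)
B = A + 3.00·(cos212°, sin212°) = (-2.5441, -1.5898)
|BD| = 9.6756
circle(B,8.00) ∩ circle(D,6.00): a=6.2848, h=4.9499
  candidates: C₊=(2.8419,4.3255) cross=47.894; C₋=(4.4685,-5.4398) cross=-47.894
  mode + wants cross > 0 → take C=(2.8419,4.3255) (cross=47.894)
ex = (C−B)/|BC| = (0.6733,0.7394); ey = (-0.7394,0.6733)
P = B + 0.72·ex + 2.21·ey = (-3.6935,0.4305)

-3.69 0.43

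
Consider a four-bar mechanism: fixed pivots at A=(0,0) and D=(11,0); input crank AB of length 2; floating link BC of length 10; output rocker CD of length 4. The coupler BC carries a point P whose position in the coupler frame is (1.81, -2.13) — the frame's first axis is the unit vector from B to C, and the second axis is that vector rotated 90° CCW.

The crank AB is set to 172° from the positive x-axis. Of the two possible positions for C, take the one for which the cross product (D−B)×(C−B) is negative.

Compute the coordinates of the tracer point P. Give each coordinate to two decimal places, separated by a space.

A=(0,0), D=(11.00,0)
B = A + 2.00·(cos172°, sin172°) = (-1.9805, 0.2783)
|BD| = 12.9835
circle(B,10.00) ∩ circle(D,4.00): a=9.7266, h=2.3222
  candidates: C₊=(7.7936,2.3915) cross=30.150; C₋=(7.6941,-2.2519) cross=-30.150
  mode - wants cross < 0 → take C=(7.6941,-2.2519) (cross=-30.150)
ex = (C−B)/|BC| = (0.9675,-0.2530); ey = (0.2530,0.9675)
P = B + 1.81·ex + -2.13·ey = (-0.7684,-2.2403)

-0.77 -2.24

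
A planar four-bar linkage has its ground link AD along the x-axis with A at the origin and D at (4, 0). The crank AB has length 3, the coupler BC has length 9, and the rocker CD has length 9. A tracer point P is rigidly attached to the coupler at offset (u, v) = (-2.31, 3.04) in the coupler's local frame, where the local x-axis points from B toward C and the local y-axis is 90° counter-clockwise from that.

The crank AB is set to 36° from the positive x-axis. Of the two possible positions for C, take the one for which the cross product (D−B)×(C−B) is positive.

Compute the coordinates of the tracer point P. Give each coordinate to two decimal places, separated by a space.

A=(0,0), D=(4.00,0)
B = A + 3.00·(cos36°, sin36°) = (2.4271, 1.7634)
|BD| = 2.3630
circle(B,9.00) ∩ circle(D,9.00): a=1.1815, h=8.9221
  candidates: C₊=(9.8716,6.8208) cross=21.083; C₋=(-3.4446,-5.0575) cross=-21.083
  mode + wants cross > 0 → take C=(9.8716,6.8208) (cross=21.083)
ex = (C−B)/|BC| = (0.8272,0.5619); ey = (-0.5619,0.8272)
P = B + -2.31·ex + 3.04·ey = (-1.1920,2.9799)

-1.19 2.98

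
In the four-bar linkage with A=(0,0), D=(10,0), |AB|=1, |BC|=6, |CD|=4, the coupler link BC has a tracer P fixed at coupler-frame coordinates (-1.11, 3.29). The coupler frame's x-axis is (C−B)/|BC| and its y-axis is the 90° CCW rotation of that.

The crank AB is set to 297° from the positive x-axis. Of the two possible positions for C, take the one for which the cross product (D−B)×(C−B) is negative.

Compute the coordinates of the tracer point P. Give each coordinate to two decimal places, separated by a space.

A=(0,0), D=(10.00,0)
B = A + 1.00·(cos297°, sin297°) = (0.4540, -0.8910)
|BD| = 9.5875
circle(B,6.00) ∩ circle(D,4.00): a=5.8368, h=1.3900
  candidates: C₊=(6.1363,1.0354) cross=13.326; C₋=(6.3947,-1.7325) cross=-13.326
  mode - wants cross < 0 → take C=(6.3947,-1.7325) (cross=-13.326)
ex = (C−B)/|BC| = (0.9901,-0.1403); ey = (0.1403,0.9901)
P = B + -1.11·ex + 3.29·ey = (-0.1836,2.5222)

-0.18 2.52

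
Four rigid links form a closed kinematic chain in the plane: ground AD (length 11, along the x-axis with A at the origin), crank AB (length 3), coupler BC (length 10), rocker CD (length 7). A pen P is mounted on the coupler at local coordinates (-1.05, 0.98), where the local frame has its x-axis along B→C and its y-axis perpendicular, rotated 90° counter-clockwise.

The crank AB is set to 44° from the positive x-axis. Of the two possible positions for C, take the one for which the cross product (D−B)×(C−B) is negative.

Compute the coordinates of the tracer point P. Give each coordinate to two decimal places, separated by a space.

A=(0,0), D=(11.00,0)
B = A + 3.00·(cos44°, sin44°) = (2.1580, 2.0840)
|BD| = 9.0842
circle(B,10.00) ∩ circle(D,7.00): a=7.3492, h=6.7816
  candidates: C₊=(10.8669,6.9987) cross=61.605; C₋=(7.7555,-6.2027) cross=-61.605
  mode - wants cross < 0 → take C=(7.7555,-6.2027) (cross=-61.605)
ex = (C−B)/|BC| = (0.5597,-0.8287); ey = (0.8287,0.5597)
P = B + -1.05·ex + 0.98·ey = (2.3824,3.5026)

2.38 3.50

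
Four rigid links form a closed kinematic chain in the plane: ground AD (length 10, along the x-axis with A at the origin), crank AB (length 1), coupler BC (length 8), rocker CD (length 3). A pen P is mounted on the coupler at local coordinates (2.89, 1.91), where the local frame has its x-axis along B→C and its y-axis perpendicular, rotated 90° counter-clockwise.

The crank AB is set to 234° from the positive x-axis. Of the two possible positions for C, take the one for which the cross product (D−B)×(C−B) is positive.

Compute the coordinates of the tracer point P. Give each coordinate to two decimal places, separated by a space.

A=(0,0), D=(10.00,0)
B = A + 1.00·(cos234°, sin234°) = (-0.5878, -0.8090)
|BD| = 10.6186
circle(B,8.00) ∩ circle(D,3.00): a=7.8991, h=1.2665
  candidates: C₊=(7.1919,1.0557) cross=13.449; C₋=(7.3849,-1.4700) cross=-13.449
  mode + wants cross > 0 → take C=(7.1919,1.0557) (cross=13.449)
ex = (C−B)/|BC| = (0.9725,0.2331); ey = (-0.2331,0.9725)
P = B + 2.89·ex + 1.91·ey = (1.7774,1.7220)

1.78 1.72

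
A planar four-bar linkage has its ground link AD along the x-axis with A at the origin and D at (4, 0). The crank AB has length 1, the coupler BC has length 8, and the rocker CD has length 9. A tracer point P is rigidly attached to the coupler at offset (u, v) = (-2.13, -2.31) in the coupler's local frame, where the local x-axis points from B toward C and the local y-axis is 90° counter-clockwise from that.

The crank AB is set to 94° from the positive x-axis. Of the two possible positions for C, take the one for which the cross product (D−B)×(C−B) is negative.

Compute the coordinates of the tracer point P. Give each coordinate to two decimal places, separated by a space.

A=(0,0), D=(4.00,0)
B = A + 1.00·(cos94°, sin94°) = (-0.0698, 0.9976)
|BD| = 4.1902
circle(B,8.00) ∩ circle(D,9.00): a=0.0666, h=7.9997
  candidates: C₊=(1.8994,8.7514) cross=33.521; C₋=(-1.9096,-6.7880) cross=-33.521
  mode - wants cross < 0 → take C=(-1.9096,-6.7880) (cross=-33.521)
ex = (C−B)/|BC| = (-0.2300,-0.9732); ey = (0.9732,-0.2300)
P = B + -2.13·ex + -2.31·ey = (-1.8280,3.6017)

-1.83 3.60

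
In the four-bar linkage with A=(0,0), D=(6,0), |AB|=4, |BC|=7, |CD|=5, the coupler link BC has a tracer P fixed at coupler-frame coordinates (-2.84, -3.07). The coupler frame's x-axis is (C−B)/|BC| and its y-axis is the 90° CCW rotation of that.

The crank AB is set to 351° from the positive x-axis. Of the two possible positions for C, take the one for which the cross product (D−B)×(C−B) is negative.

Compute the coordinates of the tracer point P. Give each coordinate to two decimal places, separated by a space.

1.08 -3.66

A=(0,0), D=(6.00,0)
B = A + 4.00·(cos351°, sin351°) = (3.9508, -0.6257)
|BD| = 2.1427
circle(B,7.00) ∩ circle(D,5.00): a=6.6719, h=2.1181
  candidates: C₊=(9.7132,3.3485) cross=4.538; C₋=(10.9503,-0.7030) cross=-4.538
  mode - wants cross < 0 → take C=(10.9503,-0.7030) (cross=-4.538)
ex = (C−B)/|BC| = (0.9999,-0.0110); ey = (0.0110,0.9999)
P = B + -2.84·ex + -3.07·ey = (1.0770,-3.6642)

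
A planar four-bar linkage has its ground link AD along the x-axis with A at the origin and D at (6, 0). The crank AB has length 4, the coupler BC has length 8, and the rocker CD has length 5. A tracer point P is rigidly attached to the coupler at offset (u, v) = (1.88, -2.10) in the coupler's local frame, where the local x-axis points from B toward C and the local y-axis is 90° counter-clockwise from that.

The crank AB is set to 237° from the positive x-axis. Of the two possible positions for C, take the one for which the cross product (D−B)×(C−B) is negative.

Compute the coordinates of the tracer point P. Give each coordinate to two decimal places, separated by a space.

A=(0,0), D=(6.00,0)
B = A + 4.00·(cos237°, sin237°) = (-2.1786, -3.3547)
|BD| = 8.8398
circle(B,8.00) ∩ circle(D,5.00): a=6.6258, h=4.4831
  candidates: C₊=(2.2503,3.3075) cross=39.630; C₋=(5.6529,-4.9879) cross=-39.630
  mode - wants cross < 0 → take C=(5.6529,-4.9879) (cross=-39.630)
ex = (C−B)/|BC| = (0.9789,-0.2042); ey = (0.2042,0.9789)
P = B + 1.88·ex + -2.10·ey = (-0.7669,-5.7943)

-0.77 -5.79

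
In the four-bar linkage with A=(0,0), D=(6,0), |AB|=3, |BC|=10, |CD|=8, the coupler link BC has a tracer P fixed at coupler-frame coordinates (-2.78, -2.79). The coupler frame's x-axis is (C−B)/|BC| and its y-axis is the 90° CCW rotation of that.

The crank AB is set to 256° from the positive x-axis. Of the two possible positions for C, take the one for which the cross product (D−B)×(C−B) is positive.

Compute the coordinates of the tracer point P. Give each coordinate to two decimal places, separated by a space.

1.29 -6.30

A=(0,0), D=(6.00,0)
B = A + 3.00·(cos256°, sin256°) = (-0.7258, -2.9109)
|BD| = 7.3287
circle(B,10.00) ∩ circle(D,8.00): a=6.1204, h=7.9082
  candidates: C₊=(1.7501,6.7778) cross=57.957; C₋=(8.0323,-7.7376) cross=-57.957
  mode + wants cross > 0 → take C=(1.7501,6.7778) (cross=57.957)
ex = (C−B)/|BC| = (0.2476,0.9689); ey = (-0.9689,0.2476)
P = B + -2.78·ex + -2.79·ey = (1.2891,-6.2951)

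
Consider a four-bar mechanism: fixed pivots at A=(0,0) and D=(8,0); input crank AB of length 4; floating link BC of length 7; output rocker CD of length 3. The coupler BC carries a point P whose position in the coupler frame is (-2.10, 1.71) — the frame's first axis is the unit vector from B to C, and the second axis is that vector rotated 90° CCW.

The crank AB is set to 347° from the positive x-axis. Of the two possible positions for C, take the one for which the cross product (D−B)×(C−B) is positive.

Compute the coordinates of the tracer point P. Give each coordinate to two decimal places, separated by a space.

1.29 -0.18

A=(0,0), D=(8.00,0)
B = A + 4.00·(cos347°, sin347°) = (3.8975, -0.8998)
|BD| = 4.2000
circle(B,7.00) ∩ circle(D,3.00): a=6.8619, h=1.3837
  candidates: C₊=(10.3036,1.9218) cross=5.812; C₋=(10.8965,-0.7813) cross=-5.812
  mode + wants cross > 0 → take C=(10.3036,1.9218) (cross=5.812)
ex = (C−B)/|BC| = (0.9152,0.4031); ey = (-0.4031,0.9152)
P = B + -2.10·ex + 1.71·ey = (1.2864,-0.1814)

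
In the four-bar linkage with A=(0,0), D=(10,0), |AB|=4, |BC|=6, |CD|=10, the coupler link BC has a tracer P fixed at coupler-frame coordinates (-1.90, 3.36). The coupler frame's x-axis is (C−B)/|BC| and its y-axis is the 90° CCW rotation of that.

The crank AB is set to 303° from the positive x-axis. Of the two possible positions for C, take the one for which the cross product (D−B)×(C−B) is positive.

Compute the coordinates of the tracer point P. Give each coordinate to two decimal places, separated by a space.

A=(0,0), D=(10.00,0)
B = A + 4.00·(cos303°, sin303°) = (2.1786, -3.3547)
|BD| = 8.5105
circle(B,6.00) ∩ circle(D,10.00): a=0.4952, h=5.9795
  candidates: C₊=(0.2766,2.3359) cross=50.889; C₋=(4.9907,-8.6549) cross=-50.889
  mode + wants cross > 0 → take C=(0.2766,2.3359) (cross=50.889)
ex = (C−B)/|BC| = (-0.3170,0.9484); ey = (-0.9484,-0.3170)
P = B + -1.90·ex + 3.36·ey = (-0.4059,-6.2218)

-0.41 -6.22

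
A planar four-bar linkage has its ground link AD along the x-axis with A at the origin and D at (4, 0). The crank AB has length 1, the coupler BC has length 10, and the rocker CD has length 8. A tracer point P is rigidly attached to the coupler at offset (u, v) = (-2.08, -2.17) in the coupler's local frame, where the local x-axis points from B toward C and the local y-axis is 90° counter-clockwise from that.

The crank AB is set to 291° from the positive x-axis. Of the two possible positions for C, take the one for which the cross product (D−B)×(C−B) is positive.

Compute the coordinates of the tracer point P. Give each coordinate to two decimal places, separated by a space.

1.33 -3.78

A=(0,0), D=(4.00,0)
B = A + 1.00·(cos291°, sin291°) = (0.3584, -0.9336)
|BD| = 3.7594
circle(B,10.00) ∩ circle(D,8.00): a=6.6677, h=7.4526
  candidates: C₊=(4.9665,7.9414) cross=28.017; C₋=(8.6679,-6.4970) cross=-28.017
  mode + wants cross > 0 → take C=(4.9665,7.9414) (cross=28.017)
ex = (C−B)/|BC| = (0.4608,0.8875); ey = (-0.8875,0.4608)
P = B + -2.08·ex + -2.17·ey = (1.3258,-3.7795)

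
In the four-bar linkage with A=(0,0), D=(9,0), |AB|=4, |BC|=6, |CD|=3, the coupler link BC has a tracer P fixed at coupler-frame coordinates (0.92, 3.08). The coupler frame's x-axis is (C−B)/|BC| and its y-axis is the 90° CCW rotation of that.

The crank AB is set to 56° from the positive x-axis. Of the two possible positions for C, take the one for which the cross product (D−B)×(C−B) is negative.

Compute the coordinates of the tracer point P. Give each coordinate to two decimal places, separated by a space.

A=(0,0), D=(9.00,0)
B = A + 4.00·(cos56°, sin56°) = (2.2368, 3.3162)
|BD| = 7.5325
circle(B,6.00) ∩ circle(D,3.00): a=5.5585, h=2.2591
  candidates: C₊=(8.2221,2.8974) cross=17.016; C₋=(6.2331,-1.1593) cross=-17.016
  mode - wants cross < 0 → take C=(6.2331,-1.1593) (cross=-17.016)
ex = (C−B)/|BC| = (0.6660,-0.7459); ey = (0.7459,0.6660)
P = B + 0.92·ex + 3.08·ey = (5.1469,4.6813)

5.15 4.68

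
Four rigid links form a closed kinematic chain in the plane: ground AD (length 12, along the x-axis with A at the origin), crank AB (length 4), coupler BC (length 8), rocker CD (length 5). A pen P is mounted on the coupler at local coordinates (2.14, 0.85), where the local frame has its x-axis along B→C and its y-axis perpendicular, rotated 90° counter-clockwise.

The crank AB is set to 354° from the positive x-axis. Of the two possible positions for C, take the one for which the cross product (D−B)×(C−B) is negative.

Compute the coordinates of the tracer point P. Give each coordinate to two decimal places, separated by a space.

A=(0,0), D=(12.00,0)
B = A + 4.00·(cos354°, sin354°) = (3.9781, -0.4181)
|BD| = 8.0328
circle(B,8.00) ∩ circle(D,5.00): a=6.4439, h=4.7408
  candidates: C₊=(10.1665,4.6517) cross=38.082; C₋=(10.6601,-4.8171) cross=-38.082
  mode - wants cross < 0 → take C=(10.6601,-4.8171) (cross=-38.082)
ex = (C−B)/|BC| = (0.8352,-0.5499); ey = (0.5499,0.8352)
P = B + 2.14·ex + 0.85·ey = (6.2329,-0.8849)

6.23 -0.88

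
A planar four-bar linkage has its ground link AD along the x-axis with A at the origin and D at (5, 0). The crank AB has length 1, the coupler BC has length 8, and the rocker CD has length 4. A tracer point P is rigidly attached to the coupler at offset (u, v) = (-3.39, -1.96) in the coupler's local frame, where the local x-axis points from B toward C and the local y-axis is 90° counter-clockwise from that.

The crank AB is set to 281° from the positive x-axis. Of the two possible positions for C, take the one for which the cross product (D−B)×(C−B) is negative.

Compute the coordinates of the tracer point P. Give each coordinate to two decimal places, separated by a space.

A=(0,0), D=(5.00,0)
B = A + 1.00·(cos281°, sin281°) = (0.1908, -0.9816)
|BD| = 4.9084
circle(B,8.00) ∩ circle(D,4.00): a=7.3438, h=3.1731
  candidates: C₊=(6.7517,3.5961) cross=15.575; C₋=(8.0208,-2.6219) cross=-15.575
  mode - wants cross < 0 → take C=(8.0208,-2.6219) (cross=-15.575)
ex = (C−B)/|BC| = (0.9788,-0.2050); ey = (0.2050,0.9788)
P = B + -3.39·ex + -1.96·ey = (-3.5290,-2.2049)

-3.53 -2.20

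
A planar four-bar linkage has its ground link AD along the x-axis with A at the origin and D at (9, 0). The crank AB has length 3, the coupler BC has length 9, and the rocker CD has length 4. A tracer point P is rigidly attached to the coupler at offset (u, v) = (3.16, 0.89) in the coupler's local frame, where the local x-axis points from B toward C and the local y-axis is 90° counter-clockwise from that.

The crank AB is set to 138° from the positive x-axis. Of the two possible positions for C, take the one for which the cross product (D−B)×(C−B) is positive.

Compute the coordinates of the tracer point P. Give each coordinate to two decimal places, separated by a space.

0.78 3.33

A=(0,0), D=(9.00,0)
B = A + 3.00·(cos138°, sin138°) = (-2.2294, 2.0074)
|BD| = 11.4074
circle(B,9.00) ∩ circle(D,4.00): a=8.5527, h=2.8019
  candidates: C₊=(6.6829,3.2605) cross=31.963; C₋=(5.6968,-2.2558) cross=-31.963
  mode + wants cross > 0 → take C=(6.6829,3.2605) (cross=31.963)
ex = (C−B)/|BC| = (0.9903,0.1392); ey = (-0.1392,0.9903)
P = B + 3.16·ex + 0.89·ey = (0.7759,3.3287)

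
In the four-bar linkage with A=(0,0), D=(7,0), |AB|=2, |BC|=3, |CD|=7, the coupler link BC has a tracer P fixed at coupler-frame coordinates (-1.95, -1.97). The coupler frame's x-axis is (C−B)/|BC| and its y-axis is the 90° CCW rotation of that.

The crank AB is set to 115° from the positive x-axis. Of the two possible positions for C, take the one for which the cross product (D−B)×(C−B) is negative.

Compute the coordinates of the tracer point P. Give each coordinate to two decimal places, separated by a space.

A=(0,0), D=(7.00,0)
B = A + 2.00·(cos115°, sin115°) = (-0.8452, 1.8126)
|BD| = 8.0519
circle(B,3.00) ∩ circle(D,7.00): a=1.5421, h=2.5733
  candidates: C₊=(1.2366,3.9727) cross=20.720; C₋=(0.0780,-1.0418) cross=-20.720
  mode - wants cross < 0 → take C=(0.0780,-1.0418) (cross=-20.720)
ex = (C−B)/|BC| = (0.3077,-0.9515); ey = (0.9515,0.3077)
P = B + -1.95·ex + -1.97·ey = (-3.3197,3.0618)

-3.32 3.06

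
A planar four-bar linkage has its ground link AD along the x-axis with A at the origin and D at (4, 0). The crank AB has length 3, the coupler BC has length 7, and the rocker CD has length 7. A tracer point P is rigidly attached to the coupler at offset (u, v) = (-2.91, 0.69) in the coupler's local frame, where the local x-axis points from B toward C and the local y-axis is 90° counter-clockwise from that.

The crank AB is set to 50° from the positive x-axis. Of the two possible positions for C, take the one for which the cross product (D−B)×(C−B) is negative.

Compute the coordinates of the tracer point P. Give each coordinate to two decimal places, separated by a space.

4.17 4.28

A=(0,0), D=(4.00,0)
B = A + 3.00·(cos50°, sin50°) = (1.9284, 2.2981)
|BD| = 3.0940
circle(B,7.00) ∩ circle(D,7.00): a=1.5470, h=6.8269
  candidates: C₊=(8.0349,5.7201) cross=21.123; C₋=(-2.1066,-3.4219) cross=-21.123
  mode - wants cross < 0 → take C=(-2.1066,-3.4219) (cross=-21.123)
ex = (C−B)/|BC| = (-0.5764,-0.8172); ey = (0.8172,-0.5764)
P = B + -2.91·ex + 0.69·ey = (4.1696,4.2783)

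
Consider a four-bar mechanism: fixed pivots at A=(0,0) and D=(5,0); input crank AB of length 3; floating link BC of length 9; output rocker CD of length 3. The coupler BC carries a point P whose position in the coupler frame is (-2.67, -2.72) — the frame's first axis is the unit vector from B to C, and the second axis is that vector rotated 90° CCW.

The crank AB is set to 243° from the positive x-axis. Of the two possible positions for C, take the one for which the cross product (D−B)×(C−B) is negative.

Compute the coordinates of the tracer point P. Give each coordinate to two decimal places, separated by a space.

-3.67 -5.70

A=(0,0), D=(5.00,0)
B = A + 3.00·(cos243°, sin243°) = (-1.3620, -2.6730)
|BD| = 6.9007
circle(B,9.00) ∩ circle(D,3.00): a=8.6672, h=2.4248
  candidates: C₊=(5.6894,2.9197) cross=16.733; C₋=(7.5678,-1.5512) cross=-16.733
  mode - wants cross < 0 → take C=(7.5678,-1.5512) (cross=-16.733)
ex = (C−B)/|BC| = (0.9922,0.1246); ey = (-0.1246,0.9922)
P = B + -2.67·ex + -2.72·ey = (-3.6721,-5.7046)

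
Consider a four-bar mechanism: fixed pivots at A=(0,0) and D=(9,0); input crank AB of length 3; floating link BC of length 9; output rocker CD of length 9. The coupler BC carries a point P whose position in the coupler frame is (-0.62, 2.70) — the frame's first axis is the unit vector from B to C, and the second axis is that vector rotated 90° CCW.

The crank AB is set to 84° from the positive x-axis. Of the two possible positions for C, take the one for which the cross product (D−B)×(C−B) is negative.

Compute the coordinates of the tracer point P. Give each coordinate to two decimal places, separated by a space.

A=(0,0), D=(9.00,0)
B = A + 3.00·(cos84°, sin84°) = (0.3136, 2.9836)
|BD| = 9.1845
circle(B,9.00) ∩ circle(D,9.00): a=4.5923, h=7.7402
  candidates: C₊=(7.1712,8.8122) cross=71.090; C₋=(2.1424,-5.8287) cross=-71.090
  mode - wants cross < 0 → take C=(2.1424,-5.8287) (cross=-71.090)
ex = (C−B)/|BC| = (0.2032,-0.9791); ey = (0.9791,0.2032)
P = B + -0.62·ex + 2.70·ey = (2.8313,4.1393)

2.83 4.14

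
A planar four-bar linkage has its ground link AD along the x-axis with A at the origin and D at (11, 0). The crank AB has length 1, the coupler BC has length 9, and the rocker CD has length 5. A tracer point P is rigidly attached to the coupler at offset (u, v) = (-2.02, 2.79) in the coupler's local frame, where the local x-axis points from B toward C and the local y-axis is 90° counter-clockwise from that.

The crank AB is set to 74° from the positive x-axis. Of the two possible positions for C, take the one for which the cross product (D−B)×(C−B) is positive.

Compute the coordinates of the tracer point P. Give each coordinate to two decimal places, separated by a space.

A=(0,0), D=(11.00,0)
B = A + 1.00·(cos74°, sin74°) = (0.2756, 0.9613)
|BD| = 10.7674
circle(B,9.00) ∩ circle(D,5.00): a=7.9841, h=4.1538
  candidates: C₊=(8.5987,4.3856) cross=44.725; C₋=(7.8571,-3.8887) cross=-44.725
  mode + wants cross > 0 → take C=(8.5987,4.3856) (cross=44.725)
ex = (C−B)/|BC| = (0.9248,0.3805); ey = (-0.3805,0.9248)
P = B + -2.02·ex + 2.79·ey = (-2.6540,2.7728)

-2.65 2.77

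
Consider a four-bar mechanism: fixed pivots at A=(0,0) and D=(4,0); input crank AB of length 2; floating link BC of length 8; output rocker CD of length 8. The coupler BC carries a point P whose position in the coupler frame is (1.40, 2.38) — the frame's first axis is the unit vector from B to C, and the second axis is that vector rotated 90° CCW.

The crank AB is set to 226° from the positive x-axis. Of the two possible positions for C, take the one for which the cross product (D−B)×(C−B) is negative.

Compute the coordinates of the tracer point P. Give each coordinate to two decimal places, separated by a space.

1.36 -1.20

A=(0,0), D=(4.00,0)
B = A + 2.00·(cos226°, sin226°) = (-1.3893, -1.4387)
|BD| = 5.5780
circle(B,8.00) ∩ circle(D,8.00): a=2.7890, h=7.4981
  candidates: C₊=(-0.6286,6.5251) cross=41.825; C₋=(3.2392,-7.9637) cross=-41.825
  mode - wants cross < 0 → take C=(3.2392,-7.9637) (cross=-41.825)
ex = (C−B)/|BC| = (0.5786,-0.8156); ey = (0.8156,0.5786)
P = B + 1.40·ex + 2.38·ey = (1.3619,-1.2036)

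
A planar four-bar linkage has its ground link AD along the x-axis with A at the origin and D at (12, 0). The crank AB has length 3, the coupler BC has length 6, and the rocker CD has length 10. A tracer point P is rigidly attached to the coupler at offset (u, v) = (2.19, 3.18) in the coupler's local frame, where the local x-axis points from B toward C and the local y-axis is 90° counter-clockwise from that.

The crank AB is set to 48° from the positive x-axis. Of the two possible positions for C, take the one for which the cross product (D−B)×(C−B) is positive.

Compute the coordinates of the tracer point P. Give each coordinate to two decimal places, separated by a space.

A=(0,0), D=(12.00,0)
B = A + 3.00·(cos48°, sin48°) = (2.0074, 2.2294)
|BD| = 10.2383
circle(B,6.00) ∩ circle(D,10.00): a=1.9936, h=5.6591
  candidates: C₊=(5.1855,7.3186) cross=57.940; C₋=(2.7209,-3.7280) cross=-57.940
  mode + wants cross > 0 → take C=(5.1855,7.3186) (cross=57.940)
ex = (C−B)/|BC| = (0.5297,0.8482); ey = (-0.8482,0.5297)
P = B + 2.19·ex + 3.18·ey = (0.4701,5.7714)

0.47 5.77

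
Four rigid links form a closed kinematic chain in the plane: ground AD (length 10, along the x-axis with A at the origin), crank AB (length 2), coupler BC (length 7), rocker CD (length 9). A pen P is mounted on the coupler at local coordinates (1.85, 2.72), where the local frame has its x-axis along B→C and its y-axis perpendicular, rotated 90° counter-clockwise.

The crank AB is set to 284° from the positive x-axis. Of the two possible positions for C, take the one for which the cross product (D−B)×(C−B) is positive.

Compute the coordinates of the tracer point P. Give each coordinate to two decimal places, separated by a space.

-1.63 0.58

A=(0,0), D=(10.00,0)
B = A + 2.00·(cos284°, sin284°) = (0.4838, -1.9406)
|BD| = 9.7120
circle(B,7.00) ∩ circle(D,9.00): a=3.2086, h=6.2213
  candidates: C₊=(2.3846,4.7964) cross=60.422; C₋=(4.8708,-7.3954) cross=-60.422
  mode + wants cross > 0 → take C=(2.3846,4.7964) (cross=60.422)
ex = (C−B)/|BC| = (0.2715,0.9624); ey = (-0.9624,0.2715)
P = B + 1.85·ex + 2.72·ey = (-1.6316,0.5785)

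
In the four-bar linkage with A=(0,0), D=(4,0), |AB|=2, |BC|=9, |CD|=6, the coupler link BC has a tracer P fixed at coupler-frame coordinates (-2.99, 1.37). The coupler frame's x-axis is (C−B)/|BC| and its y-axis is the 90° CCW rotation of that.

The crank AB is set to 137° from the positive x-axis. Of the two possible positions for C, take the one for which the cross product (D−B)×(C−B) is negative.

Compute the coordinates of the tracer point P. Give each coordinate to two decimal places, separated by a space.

-2.06 4.60

A=(0,0), D=(4.00,0)
B = A + 2.00·(cos137°, sin137°) = (-1.4627, 1.3640)
|BD| = 5.6304
circle(B,9.00) ∩ circle(D,6.00): a=6.8114, h=5.8826
  candidates: C₊=(6.5709,5.4213) cross=33.122; C₋=(3.7207,-5.9935) cross=-33.122
  mode - wants cross < 0 → take C=(3.7207,-5.9935) (cross=-33.122)
ex = (C−B)/|BC| = (0.5759,-0.8175); ey = (0.8175,0.5759)
P = B + -2.99·ex + 1.37·ey = (-2.0648,4.5973)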